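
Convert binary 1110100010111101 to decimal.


1110100010111101 in decimal = 59581

59581


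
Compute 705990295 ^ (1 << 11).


705990295 ^ (1 << 11) = 705990295 ^ 2048 = 705988247

705988247


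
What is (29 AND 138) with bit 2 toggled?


Step 1: 29 & 138 = 8
Step 2: 8 ^ (1 << 2) = 8 ^ 4 = 12

12


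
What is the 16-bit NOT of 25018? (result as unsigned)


~0b110000110111010 = 0b1001111001000101 = 40517 (16-bit unsigned)

40517


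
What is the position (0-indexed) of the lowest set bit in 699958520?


0b101001101110001000010011111000. Lowest set bit at position 3

3


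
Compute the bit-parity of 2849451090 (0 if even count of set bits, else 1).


0b10101001110101110010110001010010 has 16 ones => parity 0

0


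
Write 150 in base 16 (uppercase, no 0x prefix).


150 = 96 hex

96


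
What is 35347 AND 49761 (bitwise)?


0b1000101000010011 & 0b1100001001100001 = 0b1000001000000001 = 33281

33281


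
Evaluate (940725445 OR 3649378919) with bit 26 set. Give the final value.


Step 1: 940725445 | 3649378919 = 4187447015
Step 2: 4187447015 | (1 << 26) = 4187447015 | 67108864 = 4254555879

4254555879


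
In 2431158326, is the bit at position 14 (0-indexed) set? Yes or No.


0b10010000111010001000100000110110, bit 14 = 0. No

No


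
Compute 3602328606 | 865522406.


0b11010110101101110010110000011110 | 0b110011100101101101001011100110 = 0b11110111101101111111111011111110 = 4156030718

4156030718


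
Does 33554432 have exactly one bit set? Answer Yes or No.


0b10000000000000000000000000. Only one bit set => Yes

Yes


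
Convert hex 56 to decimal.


56 hex = 86 decimal

86


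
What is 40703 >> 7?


0b1001111011111111 >> 7 = 0b100111101 = 317

317


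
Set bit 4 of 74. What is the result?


74 | (1 << 4) = 74 | 16 = 90

90


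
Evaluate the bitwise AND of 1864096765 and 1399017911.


0b1101111000110111101101111111101 & 0b1010011011000110101000110110111 = 0b1000011000000110101000110110101 = 1124290997

1124290997


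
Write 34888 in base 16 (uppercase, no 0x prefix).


34888 = 8848 hex

8848


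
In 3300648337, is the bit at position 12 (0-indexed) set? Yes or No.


0b11000100101110111110010110010001, bit 12 = 0. No

No


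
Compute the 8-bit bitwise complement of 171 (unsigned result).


~0b10101011 = 0b1010100 = 84 (8-bit unsigned)

84


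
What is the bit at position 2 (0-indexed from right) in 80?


0b1010000, position 2 = 0

0


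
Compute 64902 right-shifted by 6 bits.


0b1111110110000110 >> 6 = 0b1111110110 = 1014

1014


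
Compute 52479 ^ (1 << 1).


52479 ^ (1 << 1) = 52479 ^ 2 = 52477

52477


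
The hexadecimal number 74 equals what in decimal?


74 hex = 116 decimal

116


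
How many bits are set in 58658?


0b1110010100100010 has 7 set bits

7


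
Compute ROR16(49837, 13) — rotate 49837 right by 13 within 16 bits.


Rotate 0b1100001010101101 right by 13 (16-bit) = 0b1010101101110 = 5486

5486


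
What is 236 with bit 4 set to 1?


236 | (1 << 4) = 236 | 16 = 252

252


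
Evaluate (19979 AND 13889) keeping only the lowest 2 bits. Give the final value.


Step 1: 19979 & 13889 = 1537
Step 2: 1537 & 3 = 1

1


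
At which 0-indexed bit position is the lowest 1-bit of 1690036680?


0b1100100101110111110100111001000. Lowest set bit at position 3

3


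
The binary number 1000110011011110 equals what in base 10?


1000110011011110 in decimal = 36062

36062


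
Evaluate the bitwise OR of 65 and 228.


0b1000001 | 0b11100100 = 0b11100101 = 229

229


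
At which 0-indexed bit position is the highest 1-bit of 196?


0b11000100. Highest set bit at position 7

7


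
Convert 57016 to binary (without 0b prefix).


57016 = 1101111010111000 in binary

1101111010111000


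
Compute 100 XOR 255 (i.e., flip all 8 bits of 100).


100 ^ 255 = 155

155


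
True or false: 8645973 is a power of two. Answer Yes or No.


0b100000111110110101010101. Multiple bits set => No

No


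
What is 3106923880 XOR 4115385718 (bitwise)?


0b10111001001011111110010101101000 ^ 0b11110101010010111100110101110110 = 0b1001100011001000010100000011110 = 1281632286

1281632286


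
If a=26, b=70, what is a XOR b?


26 ^ 70 = 92

92


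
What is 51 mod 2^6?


51 & 63 = 51

51


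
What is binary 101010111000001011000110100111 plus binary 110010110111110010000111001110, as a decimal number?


101010111000001011000110100111 + 110010110111110010000111001110 = 1011101101111111101001101110101 = 1572852597

1572852597


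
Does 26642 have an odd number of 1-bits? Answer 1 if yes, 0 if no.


0b110100000010010 has 5 ones => parity 1

1


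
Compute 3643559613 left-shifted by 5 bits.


0b11011001001011000100111010111101 << 5 = 0b1101100100101100010011101011110100000 = 116593907616

116593907616


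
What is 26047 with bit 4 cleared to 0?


26047 & ~(1 << 4) = 26031

26031


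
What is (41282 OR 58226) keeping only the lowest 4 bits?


Step 1: 41282 | 58226 = 58226
Step 2: 58226 & 15 = 2

2


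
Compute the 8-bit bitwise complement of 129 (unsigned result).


~0b10000001 = 0b1111110 = 126 (8-bit unsigned)

126


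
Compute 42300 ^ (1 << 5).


42300 ^ (1 << 5) = 42300 ^ 32 = 42268

42268


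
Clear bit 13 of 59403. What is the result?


59403 & ~(1 << 13) = 51211

51211


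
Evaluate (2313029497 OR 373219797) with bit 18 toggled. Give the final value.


Step 1: 2313029497 | 373219797 = 2684282877
Step 2: 2684282877 ^ (1 << 18) = 2684282877 ^ 262144 = 2684020733

2684020733


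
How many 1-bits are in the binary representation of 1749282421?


0b1101000010000111110111001110101 has 17 set bits

17


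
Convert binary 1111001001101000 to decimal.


1111001001101000 in decimal = 62056

62056


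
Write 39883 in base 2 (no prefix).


39883 = 1001101111001011 in binary

1001101111001011


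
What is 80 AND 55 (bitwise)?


0b1010000 & 0b110111 = 0b10000 = 16

16


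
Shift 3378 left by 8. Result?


0b110100110010 << 8 = 0b11010011001000000000 = 864768

864768


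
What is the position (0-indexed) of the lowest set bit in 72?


0b1001000. Lowest set bit at position 3

3


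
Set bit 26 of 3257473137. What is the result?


3257473137 | (1 << 26) = 3257473137 | 67108864 = 3324582001

3324582001


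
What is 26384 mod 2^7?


26384 & 127 = 16

16


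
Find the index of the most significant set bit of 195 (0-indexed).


0b11000011. Highest set bit at position 7

7


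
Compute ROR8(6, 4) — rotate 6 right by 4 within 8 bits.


Rotate 0b110 right by 4 (8-bit) = 0b1100000 = 96

96


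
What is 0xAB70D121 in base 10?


AB70D121 hex = 2876297505 decimal

2876297505


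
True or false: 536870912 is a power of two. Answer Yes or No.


0b100000000000000000000000000000. Only one bit set => Yes

Yes


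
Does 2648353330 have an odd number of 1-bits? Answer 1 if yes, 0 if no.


0b10011101110110101010101000110010 has 17 ones => parity 1

1


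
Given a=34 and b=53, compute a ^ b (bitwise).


34 ^ 53 = 23

23


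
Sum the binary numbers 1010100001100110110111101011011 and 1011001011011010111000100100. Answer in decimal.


1010100001100110110111101011011 + 1011001011011010111000100100 = 1011111011000010001110101111111 = 1600200063

1600200063


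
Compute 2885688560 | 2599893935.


0b10101100000000000001110011110000 | 0b10011010111101110011101110101111 = 0b10111110111101110011111111111111 = 3203874815

3203874815


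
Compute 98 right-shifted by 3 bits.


0b1100010 >> 3 = 0b1100 = 12

12


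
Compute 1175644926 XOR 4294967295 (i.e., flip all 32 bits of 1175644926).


1175644926 ^ 4294967295 = 3119322369

3119322369


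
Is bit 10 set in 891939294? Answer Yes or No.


0b110101001010011110100111011110, bit 10 = 0. No

No


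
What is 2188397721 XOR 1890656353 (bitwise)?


0b10000010011100000100110010011001 ^ 0b1110000101100010010000001100001 = 0b11110010110000010110110011111000 = 4072762616

4072762616


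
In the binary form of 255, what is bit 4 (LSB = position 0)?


0b11111111, position 4 = 1

1


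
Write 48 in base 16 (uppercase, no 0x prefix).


48 = 30 hex

30


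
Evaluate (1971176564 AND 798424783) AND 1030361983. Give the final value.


Step 1: 1971176564 & 798424783 = 622117956
Step 2: 622117956 & 1030361983 = 620757060

620757060


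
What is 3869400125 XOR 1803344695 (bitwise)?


0b11100110101000100101110000111101 ^ 0b1101011011111001101101100110111 = 0b10001101110111101000011100001010 = 2380171018

2380171018


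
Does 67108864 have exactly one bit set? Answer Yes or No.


0b100000000000000000000000000. Only one bit set => Yes

Yes


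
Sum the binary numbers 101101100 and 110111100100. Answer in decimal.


101101100 + 110111100100 = 111101010000 = 3920

3920


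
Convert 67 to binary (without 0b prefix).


67 = 1000011 in binary

1000011


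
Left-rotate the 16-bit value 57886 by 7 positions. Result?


Rotate 0b1110001000011110 left by 7 (16-bit) = 0b111101110001 = 3953

3953


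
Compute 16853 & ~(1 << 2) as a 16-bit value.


16853 & ~(1 << 2) = 16849

16849


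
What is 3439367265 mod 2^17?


3439367265 & 131071 = 37985

37985


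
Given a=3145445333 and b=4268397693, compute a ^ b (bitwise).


3145445333 ^ 4268397693 = 1158757288

1158757288


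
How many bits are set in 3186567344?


0b10111101111011110010100010110000 has 18 set bits

18


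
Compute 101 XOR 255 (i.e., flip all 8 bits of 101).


101 ^ 255 = 154

154


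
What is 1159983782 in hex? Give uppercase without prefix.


1159983782 = 4523F2A6 hex

4523F2A6


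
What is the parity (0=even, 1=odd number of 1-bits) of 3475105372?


0b11001111001000011110011001011100 has 17 ones => parity 1

1


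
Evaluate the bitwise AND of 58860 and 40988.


0b1110010111101100 & 0b1010000000011100 = 0b1010000000001100 = 40972

40972


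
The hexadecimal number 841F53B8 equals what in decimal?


841F53B8 hex = 2216645560 decimal

2216645560


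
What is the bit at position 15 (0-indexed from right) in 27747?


0b110110001100011, position 15 = 0

0


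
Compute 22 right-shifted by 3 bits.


0b10110 >> 3 = 0b10 = 2

2


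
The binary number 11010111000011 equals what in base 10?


11010111000011 in decimal = 13763

13763


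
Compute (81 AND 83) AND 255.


Step 1: 81 & 83 = 81
Step 2: 81 & 255 = 81

81


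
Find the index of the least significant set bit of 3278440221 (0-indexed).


0b11000011011010010000011100011101. Lowest set bit at position 0

0


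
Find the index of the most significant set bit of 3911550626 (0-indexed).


0b11101001001001011000011010100010. Highest set bit at position 31

31


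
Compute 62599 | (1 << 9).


62599 | (1 << 9) = 62599 | 512 = 63111

63111


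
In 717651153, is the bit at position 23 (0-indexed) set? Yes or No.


0b101010110001100111110011010001, bit 23 = 1. Yes

Yes


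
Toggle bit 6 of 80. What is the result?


80 ^ (1 << 6) = 80 ^ 64 = 16

16


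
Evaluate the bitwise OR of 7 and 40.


0b111 | 0b101000 = 0b101111 = 47

47


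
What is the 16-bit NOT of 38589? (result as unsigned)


~0b1001011010111101 = 0b110100101000010 = 26946 (16-bit unsigned)

26946


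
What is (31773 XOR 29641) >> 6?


Step 1: 31773 ^ 29641 = 4052
Step 2: 4052 >> 6 = 63

63


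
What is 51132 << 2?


0b1100011110111100 << 2 = 0b110001111011110000 = 204528

204528


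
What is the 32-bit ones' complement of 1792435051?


1792435051 ^ 4294967295 = 2502532244

2502532244


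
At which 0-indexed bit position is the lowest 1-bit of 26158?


0b110011000101110. Lowest set bit at position 1

1


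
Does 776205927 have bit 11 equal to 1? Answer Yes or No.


0b101110010000111111011001100111, bit 11 = 0. No

No


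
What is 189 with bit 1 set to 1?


189 | (1 << 1) = 189 | 2 = 191

191


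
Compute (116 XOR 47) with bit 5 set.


Step 1: 116 ^ 47 = 91
Step 2: 91 | (1 << 5) = 91 | 32 = 123

123


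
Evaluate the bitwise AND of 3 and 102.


0b11 & 0b1100110 = 0b10 = 2

2


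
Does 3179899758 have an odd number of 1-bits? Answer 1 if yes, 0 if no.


0b10111101100010010110101101101110 has 19 ones => parity 1

1


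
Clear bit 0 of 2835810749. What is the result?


2835810749 & ~(1 << 0) = 2835810748

2835810748


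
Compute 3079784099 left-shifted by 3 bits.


0b10110111100100011100011010100011 << 3 = 0b10110111100100011100011010100011000 = 24638272792

24638272792


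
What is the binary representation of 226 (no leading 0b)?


226 = 11100010 in binary

11100010


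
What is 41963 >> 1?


0b1010001111101011 >> 1 = 0b101000111110101 = 20981

20981


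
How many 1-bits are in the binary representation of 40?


0b101000 has 2 set bits

2


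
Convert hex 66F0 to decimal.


66F0 hex = 26352 decimal

26352


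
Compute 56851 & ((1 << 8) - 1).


56851 & 255 = 19

19


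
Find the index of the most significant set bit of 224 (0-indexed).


0b11100000. Highest set bit at position 7

7


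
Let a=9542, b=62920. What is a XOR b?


9542 ^ 62920 = 53390

53390


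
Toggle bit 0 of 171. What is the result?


171 ^ (1 << 0) = 171 ^ 1 = 170

170


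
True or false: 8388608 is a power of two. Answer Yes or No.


0b100000000000000000000000. Only one bit set => Yes

Yes


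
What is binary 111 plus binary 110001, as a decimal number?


111 + 110001 = 111000 = 56

56


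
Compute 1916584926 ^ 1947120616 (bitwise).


0b1110010001111001100001111011110 ^ 0b1110100000011101011001111101000 = 0b110001100100111000000110110 = 103968822

103968822


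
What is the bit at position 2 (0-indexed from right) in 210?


0b11010010, position 2 = 0

0


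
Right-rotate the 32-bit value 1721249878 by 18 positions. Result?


Rotate 0b1100110100110000011000001010110 right by 18 (32-bit) = 0b1100000101011001100110100110 = 202742182

202742182


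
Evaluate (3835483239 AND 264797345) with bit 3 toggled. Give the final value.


Step 1: 3835483239 & 264797345 = 76043297
Step 2: 76043297 ^ (1 << 3) = 76043297 ^ 8 = 76043305

76043305


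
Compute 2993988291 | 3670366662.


0b10110010011101001010001011000011 | 0b11011010110001010101100111000110 = 0b11111010111101011111101111000111 = 4210424775

4210424775


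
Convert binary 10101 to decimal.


10101 in decimal = 21

21


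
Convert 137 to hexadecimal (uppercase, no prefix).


137 = 89 hex

89


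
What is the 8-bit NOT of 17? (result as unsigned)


~0b10001 = 0b11101110 = 238 (8-bit unsigned)

238


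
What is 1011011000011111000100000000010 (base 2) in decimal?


1011011000011111000100000000010 in decimal = 1527744514

1527744514


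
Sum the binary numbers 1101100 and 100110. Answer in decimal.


1101100 + 100110 = 10010010 = 146

146


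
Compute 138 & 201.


0b10001010 & 0b11001001 = 0b10001000 = 136

136


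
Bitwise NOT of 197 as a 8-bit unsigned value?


~0b11000101 = 0b111010 = 58 (8-bit unsigned)

58


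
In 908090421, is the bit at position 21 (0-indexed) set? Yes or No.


0b110110001000000101110000110101, bit 21 = 1. Yes

Yes


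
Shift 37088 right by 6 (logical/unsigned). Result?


0b1001000011100000 >> 6 = 0b1001000011 = 579

579


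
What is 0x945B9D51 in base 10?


945B9D51 hex = 2489032017 decimal

2489032017


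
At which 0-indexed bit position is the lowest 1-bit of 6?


0b110. Lowest set bit at position 1

1


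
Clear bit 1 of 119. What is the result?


119 & ~(1 << 1) = 117

117


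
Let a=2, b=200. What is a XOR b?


2 ^ 200 = 202

202


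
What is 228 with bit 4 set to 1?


228 | (1 << 4) = 228 | 16 = 244

244


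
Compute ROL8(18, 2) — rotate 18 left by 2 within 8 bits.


Rotate 0b10010 left by 2 (8-bit) = 0b1001000 = 72

72


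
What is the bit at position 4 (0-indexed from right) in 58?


0b111010, position 4 = 1

1


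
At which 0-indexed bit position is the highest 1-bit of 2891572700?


0b10101100010110011110010111011100. Highest set bit at position 31

31


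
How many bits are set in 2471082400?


0b10010011010010011011100110100000 has 14 set bits

14


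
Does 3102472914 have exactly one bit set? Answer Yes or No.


0b10111000111010111111101011010010. Multiple bits set => No

No


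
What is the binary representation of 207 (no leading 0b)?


207 = 11001111 in binary

11001111


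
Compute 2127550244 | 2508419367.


0b1111110110011111101011100100100 | 0b10010101100000110111000100100111 = 0b11111111110011111111011100100111 = 4291819303

4291819303


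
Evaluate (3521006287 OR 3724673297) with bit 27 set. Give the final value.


Step 1: 3521006287 | 3724673297 = 3755887583
Step 2: 3755887583 | (1 << 27) = 3755887583 | 134217728 = 3755887583

3755887583


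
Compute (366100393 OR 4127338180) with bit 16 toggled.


Step 1: 366100393 | 4127338180 = 4157751277
Step 2: 4157751277 ^ (1 << 16) = 4157751277 ^ 65536 = 4157816813

4157816813


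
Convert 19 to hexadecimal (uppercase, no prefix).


19 = 13 hex

13


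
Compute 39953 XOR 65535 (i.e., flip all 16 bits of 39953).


39953 ^ 65535 = 25582

25582


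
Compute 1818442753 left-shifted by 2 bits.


0b1101100011000110011110000000001 << 2 = 0b110110001100011001111000000000100 = 7273771012

7273771012


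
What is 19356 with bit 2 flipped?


19356 ^ (1 << 2) = 19356 ^ 4 = 19352

19352


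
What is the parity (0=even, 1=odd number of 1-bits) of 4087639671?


0b11110011101001000110111001110111 has 20 ones => parity 0

0


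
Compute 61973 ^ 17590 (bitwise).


0b1111001000010101 ^ 0b100010010110110 = 0b1011011010100011 = 46755

46755


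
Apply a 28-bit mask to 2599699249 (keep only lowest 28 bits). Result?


2599699249 & 268435455 = 183780145

183780145


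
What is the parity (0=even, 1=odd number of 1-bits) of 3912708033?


0b11101001001101110010111111000001 has 18 ones => parity 0

0


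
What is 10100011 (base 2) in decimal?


10100011 in decimal = 163

163


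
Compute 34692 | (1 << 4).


34692 | (1 << 4) = 34692 | 16 = 34708

34708


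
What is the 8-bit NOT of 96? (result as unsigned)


~0b1100000 = 0b10011111 = 159 (8-bit unsigned)

159


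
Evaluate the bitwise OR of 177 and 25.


0b10110001 | 0b11001 = 0b10111001 = 185

185


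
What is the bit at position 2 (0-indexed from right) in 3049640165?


0b10110101110001011101000011100101, position 2 = 1

1


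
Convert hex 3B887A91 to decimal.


3B887A91 hex = 998800017 decimal

998800017


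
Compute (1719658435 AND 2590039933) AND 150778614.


Step 1: 1719658435 & 2590039933 = 39896897
Step 2: 39896897 & 150778614 = 6324800

6324800


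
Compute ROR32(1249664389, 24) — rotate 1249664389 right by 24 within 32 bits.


Rotate 0b1001010011111000101110110000101 right by 24 (32-bit) = 0b1111100010111011000010101001010 = 2086503754

2086503754


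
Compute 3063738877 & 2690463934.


0b10110110100111001111000111111101 & 0b10100000010111010011100010111110 = 0b10100000000111000011000010111100 = 2686202044

2686202044


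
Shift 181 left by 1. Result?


0b10110101 << 1 = 0b101101010 = 362

362


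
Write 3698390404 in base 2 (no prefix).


3698390404 = 11011100011100001111010110000100 in binary

11011100011100001111010110000100


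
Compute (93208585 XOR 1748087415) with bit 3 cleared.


Step 1: 93208585 ^ 1748087415 = 1841295998
Step 2: 1841295998 & ~(1 << 3) = 1841295990

1841295990


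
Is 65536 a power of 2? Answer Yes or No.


0b10000000000000000. Only one bit set => Yes

Yes


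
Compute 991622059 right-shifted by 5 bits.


0b111011000110101111001110101011 >> 5 = 0b1110110001101011110011101 = 30988189

30988189


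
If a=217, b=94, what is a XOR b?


217 ^ 94 = 135

135


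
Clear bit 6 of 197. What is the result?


197 & ~(1 << 6) = 133

133


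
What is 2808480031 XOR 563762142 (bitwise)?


0b10100111011001100000000100011111 ^ 0b100001100110100101001111011110 = 0b10000110111111000101001011000001 = 2264683201

2264683201


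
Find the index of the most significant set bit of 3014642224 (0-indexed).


0b10110011101011111100101000110000. Highest set bit at position 31

31


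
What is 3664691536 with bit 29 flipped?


3664691536 ^ (1 << 29) = 3664691536 ^ 536870912 = 4201562448

4201562448


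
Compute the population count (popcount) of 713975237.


0b101010100011100110010111000101 has 15 set bits

15


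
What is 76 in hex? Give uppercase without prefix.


76 = 4C hex

4C


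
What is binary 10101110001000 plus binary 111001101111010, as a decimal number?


10101110001000 + 111001101111010 = 1001111100000010 = 40706

40706


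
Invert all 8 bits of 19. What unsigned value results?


19 ^ 255 = 236

236


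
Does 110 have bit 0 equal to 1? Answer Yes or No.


0b1101110, bit 0 = 0. No

No


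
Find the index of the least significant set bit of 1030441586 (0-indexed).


0b111101011010110100101001110010. Lowest set bit at position 1

1


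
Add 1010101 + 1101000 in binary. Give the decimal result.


1010101 + 1101000 = 10111101 = 189

189


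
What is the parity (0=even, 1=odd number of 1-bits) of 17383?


0b100001111100111 has 9 ones => parity 1

1


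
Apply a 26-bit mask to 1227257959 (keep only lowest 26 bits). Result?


1227257959 & 67108863 = 19298407

19298407


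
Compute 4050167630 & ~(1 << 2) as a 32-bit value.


4050167630 & ~(1 << 2) = 4050167626

4050167626


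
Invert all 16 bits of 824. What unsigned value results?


824 ^ 65535 = 64711

64711


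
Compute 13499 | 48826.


0b11010010111011 | 0b1011111010111010 = 0b1011111010111011 = 48827

48827


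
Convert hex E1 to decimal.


E1 hex = 225 decimal

225


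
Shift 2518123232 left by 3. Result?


0b10010110000101111000001011100000 << 3 = 0b10010110000101111000001011100000000 = 20144985856

20144985856


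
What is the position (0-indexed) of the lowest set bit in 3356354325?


0b11001000000011011110011100010101. Lowest set bit at position 0

0


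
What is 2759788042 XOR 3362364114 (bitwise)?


0b10100100011111110000011000001010 ^ 0b11001000011010011001101011010010 = 0b1101100000101101001110011011000 = 1813421272

1813421272


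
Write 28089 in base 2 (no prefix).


28089 = 110110110111001 in binary

110110110111001


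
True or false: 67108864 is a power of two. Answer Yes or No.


0b100000000000000000000000000. Only one bit set => Yes

Yes


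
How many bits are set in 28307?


0b110111010010011 has 9 set bits

9


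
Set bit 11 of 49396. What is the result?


49396 | (1 << 11) = 49396 | 2048 = 51444

51444


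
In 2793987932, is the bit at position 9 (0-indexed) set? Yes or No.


0b10100110100010001101111101011100, bit 9 = 1. Yes

Yes


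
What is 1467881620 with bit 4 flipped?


1467881620 ^ (1 << 4) = 1467881620 ^ 16 = 1467881604

1467881604


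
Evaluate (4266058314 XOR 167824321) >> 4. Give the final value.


Step 1: 4266058314 ^ 167824321 = 4098238859
Step 2: 4098238859 >> 4 = 256139928

256139928


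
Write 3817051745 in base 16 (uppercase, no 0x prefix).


3817051745 = E3839661 hex

E3839661


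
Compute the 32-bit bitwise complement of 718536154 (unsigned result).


~0b101010110100111111110111011010 = 0b11010101001011000000001000100101 = 3576431141 (32-bit unsigned)

3576431141


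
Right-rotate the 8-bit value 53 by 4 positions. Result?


Rotate 0b110101 right by 4 (8-bit) = 0b1010011 = 83

83


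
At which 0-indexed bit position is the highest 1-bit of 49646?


0b1100000111101110. Highest set bit at position 15

15


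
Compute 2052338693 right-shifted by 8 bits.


0b1111010010101000011010000000101 >> 8 = 0b11110100101010000110100 = 8016948

8016948


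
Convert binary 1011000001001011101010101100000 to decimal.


1011000001001011101010101100000 in decimal = 1478874464

1478874464


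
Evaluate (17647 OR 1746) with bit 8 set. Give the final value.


Step 1: 17647 | 1746 = 18175
Step 2: 18175 | (1 << 8) = 18175 | 256 = 18431

18431


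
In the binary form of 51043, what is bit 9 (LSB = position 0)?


0b1100011101100011, position 9 = 1

1


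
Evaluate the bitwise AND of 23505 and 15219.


0b101101111010001 & 0b11101101110011 = 0b1101101010001 = 6993

6993


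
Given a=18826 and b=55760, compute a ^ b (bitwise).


18826 ^ 55760 = 36954

36954


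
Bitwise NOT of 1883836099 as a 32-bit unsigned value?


~0b1110000010010010000111011000011 = 0b10001111101101101111000100111100 = 2411131196 (32-bit unsigned)

2411131196


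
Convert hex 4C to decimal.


4C hex = 76 decimal

76


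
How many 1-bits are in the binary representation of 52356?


0b1100110010000100 has 6 set bits

6


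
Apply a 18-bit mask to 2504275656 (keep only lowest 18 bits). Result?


2504275656 & 262143 = 14024

14024


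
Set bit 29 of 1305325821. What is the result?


1305325821 | (1 << 29) = 1305325821 | 536870912 = 1842196733

1842196733


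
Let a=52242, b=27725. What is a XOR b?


52242 ^ 27725 = 41055

41055


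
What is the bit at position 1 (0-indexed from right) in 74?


0b1001010, position 1 = 1

1


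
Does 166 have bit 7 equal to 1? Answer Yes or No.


0b10100110, bit 7 = 1. Yes

Yes


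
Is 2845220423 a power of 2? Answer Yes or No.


0b10101001100101101001111001000111. Multiple bits set => No

No


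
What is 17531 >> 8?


0b100010001111011 >> 8 = 0b1000100 = 68

68


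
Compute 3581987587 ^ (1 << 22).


3581987587 ^ (1 << 22) = 3581987587 ^ 4194304 = 3586181891

3586181891


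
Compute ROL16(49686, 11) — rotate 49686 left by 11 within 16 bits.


Rotate 0b1100001000010110 left by 11 (16-bit) = 0b1011011000010000 = 46608

46608


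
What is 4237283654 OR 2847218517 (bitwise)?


0b11111100100011111101000101000110 | 0b10101001101101010001101101010101 = 0b11111101101111111101101101010111 = 4257209175

4257209175


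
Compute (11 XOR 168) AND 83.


Step 1: 11 ^ 168 = 163
Step 2: 163 & 83 = 3

3


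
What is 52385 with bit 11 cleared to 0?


52385 & ~(1 << 11) = 50337

50337


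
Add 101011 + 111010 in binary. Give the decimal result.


101011 + 111010 = 1100101 = 101

101


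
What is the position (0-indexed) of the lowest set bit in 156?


0b10011100. Lowest set bit at position 2

2


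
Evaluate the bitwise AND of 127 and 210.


0b1111111 & 0b11010010 = 0b1010010 = 82

82


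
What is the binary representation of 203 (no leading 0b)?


203 = 11001011 in binary

11001011


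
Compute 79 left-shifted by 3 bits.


0b1001111 << 3 = 0b1001111000 = 632

632


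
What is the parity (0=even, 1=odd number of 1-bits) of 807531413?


0b110000001000011111001110010101 has 14 ones => parity 0

0


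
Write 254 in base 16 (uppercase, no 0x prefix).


254 = FE hex

FE


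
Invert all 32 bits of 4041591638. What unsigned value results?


4041591638 ^ 4294967295 = 253375657

253375657


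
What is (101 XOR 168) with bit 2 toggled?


Step 1: 101 ^ 168 = 205
Step 2: 205 ^ (1 << 2) = 205 ^ 4 = 201

201


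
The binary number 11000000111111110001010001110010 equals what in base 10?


11000000111111110001010001110010 in decimal = 3237942386

3237942386


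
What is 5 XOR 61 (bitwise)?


0b101 ^ 0b111101 = 0b111000 = 56

56


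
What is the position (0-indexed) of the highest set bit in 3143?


0b110001000111. Highest set bit at position 11

11


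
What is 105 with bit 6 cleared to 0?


105 & ~(1 << 6) = 41

41


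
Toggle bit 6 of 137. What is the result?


137 ^ (1 << 6) = 137 ^ 64 = 201

201


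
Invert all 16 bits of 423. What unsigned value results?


423 ^ 65535 = 65112

65112


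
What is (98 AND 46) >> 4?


Step 1: 98 & 46 = 34
Step 2: 34 >> 4 = 2

2


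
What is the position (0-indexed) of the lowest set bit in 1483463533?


0b1011000011010111101101101101101. Lowest set bit at position 0

0


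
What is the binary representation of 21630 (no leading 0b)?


21630 = 101010001111110 in binary

101010001111110


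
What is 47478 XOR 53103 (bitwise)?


0b1011100101110110 ^ 0b1100111101101111 = 0b111011000011001 = 30233

30233


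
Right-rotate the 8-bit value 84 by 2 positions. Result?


Rotate 0b1010100 right by 2 (8-bit) = 0b10101 = 21

21


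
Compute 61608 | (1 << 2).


61608 | (1 << 2) = 61608 | 4 = 61612

61612


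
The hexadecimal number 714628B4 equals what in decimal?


714628B4 hex = 1900423348 decimal

1900423348


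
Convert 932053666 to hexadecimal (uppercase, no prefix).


932053666 = 378E02A2 hex

378E02A2


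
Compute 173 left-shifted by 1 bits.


0b10101101 << 1 = 0b101011010 = 346

346


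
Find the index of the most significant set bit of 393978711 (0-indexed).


0b10111011110111010001101010111. Highest set bit at position 28

28


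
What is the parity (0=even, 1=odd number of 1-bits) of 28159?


0b110110111111111 has 13 ones => parity 1

1


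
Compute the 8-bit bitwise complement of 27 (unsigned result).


~0b11011 = 0b11100100 = 228 (8-bit unsigned)

228


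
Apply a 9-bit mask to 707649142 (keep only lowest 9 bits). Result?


707649142 & 511 = 118

118


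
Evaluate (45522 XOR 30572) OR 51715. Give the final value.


Step 1: 45522 ^ 30572 = 50878
Step 2: 50878 | 51715 = 52927

52927


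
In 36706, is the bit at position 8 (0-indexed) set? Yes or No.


0b1000111101100010, bit 8 = 1. Yes

Yes


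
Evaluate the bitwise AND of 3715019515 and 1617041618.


0b11011101011011101011001011111011 & 0b1100000011000100001100011010010 = 0b1000000011000100001000011010010 = 1080168658

1080168658


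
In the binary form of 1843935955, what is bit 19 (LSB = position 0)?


0b1101101111010000011101011010011, position 19 = 1

1


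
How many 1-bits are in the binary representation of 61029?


0b1110111001100101 has 10 set bits

10


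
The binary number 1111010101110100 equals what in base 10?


1111010101110100 in decimal = 62836

62836


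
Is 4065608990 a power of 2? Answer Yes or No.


0b11110010010101000100010100011110. Multiple bits set => No

No


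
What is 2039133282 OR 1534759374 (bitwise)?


0b1111001100010101011010001100010 | 0b1011011011110101001000111001110 = 0b1111011111110101011010111101110 = 2080028142

2080028142


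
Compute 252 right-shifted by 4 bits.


0b11111100 >> 4 = 0b1111 = 15

15


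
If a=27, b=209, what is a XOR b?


27 ^ 209 = 202

202


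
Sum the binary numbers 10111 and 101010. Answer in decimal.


10111 + 101010 = 1000001 = 65

65


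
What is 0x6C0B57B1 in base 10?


6C0B57B1 hex = 1812682673 decimal

1812682673


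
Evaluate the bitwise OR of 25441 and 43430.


0b110001101100001 | 0b1010100110100110 = 0b1110101111100111 = 60391

60391


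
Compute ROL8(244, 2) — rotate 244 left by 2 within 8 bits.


Rotate 0b11110100 left by 2 (8-bit) = 0b11010011 = 211

211


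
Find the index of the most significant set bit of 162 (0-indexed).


0b10100010. Highest set bit at position 7

7


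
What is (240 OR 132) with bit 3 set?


Step 1: 240 | 132 = 244
Step 2: 244 | (1 << 3) = 244 | 8 = 252

252


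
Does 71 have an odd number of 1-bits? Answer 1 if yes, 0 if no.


0b1000111 has 4 ones => parity 0

0


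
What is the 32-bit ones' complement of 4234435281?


4234435281 ^ 4294967295 = 60532014

60532014


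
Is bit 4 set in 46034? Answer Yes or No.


0b1011001111010010, bit 4 = 1. Yes

Yes


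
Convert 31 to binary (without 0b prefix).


31 = 11111 in binary

11111


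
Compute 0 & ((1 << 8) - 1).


0 & 255 = 0

0


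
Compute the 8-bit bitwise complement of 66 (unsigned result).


~0b1000010 = 0b10111101 = 189 (8-bit unsigned)

189


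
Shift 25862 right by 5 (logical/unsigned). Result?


0b110010100000110 >> 5 = 0b1100101000 = 808

808


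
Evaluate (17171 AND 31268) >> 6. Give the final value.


Step 1: 17171 & 31268 = 16896
Step 2: 16896 >> 6 = 264

264


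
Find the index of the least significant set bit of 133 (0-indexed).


0b10000101. Lowest set bit at position 0

0


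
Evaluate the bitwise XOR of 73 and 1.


0b1001001 ^ 0b1 = 0b1001000 = 72

72


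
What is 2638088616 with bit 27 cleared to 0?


2638088616 & ~(1 << 27) = 2503870888

2503870888


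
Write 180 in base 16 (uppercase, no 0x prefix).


180 = B4 hex

B4


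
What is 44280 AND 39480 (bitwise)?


0b1010110011111000 & 0b1001101000111000 = 0b1000100000111000 = 34872

34872


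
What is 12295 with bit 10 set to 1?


12295 | (1 << 10) = 12295 | 1024 = 13319

13319


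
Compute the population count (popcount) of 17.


0b10001 has 2 set bits

2


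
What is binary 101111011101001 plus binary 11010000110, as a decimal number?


101111011101001 + 11010000110 = 110010101101111 = 25967

25967


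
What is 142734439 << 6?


0b1000100000011111010001100111 << 6 = 0b1000100000011111010001100111000000 = 9135004096

9135004096


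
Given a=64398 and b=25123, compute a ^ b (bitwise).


64398 ^ 25123 = 39341

39341


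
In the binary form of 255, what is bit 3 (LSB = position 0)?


0b11111111, position 3 = 1

1


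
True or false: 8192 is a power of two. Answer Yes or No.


0b10000000000000. Only one bit set => Yes

Yes


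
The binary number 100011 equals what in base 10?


100011 in decimal = 35

35


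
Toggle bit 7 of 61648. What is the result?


61648 ^ (1 << 7) = 61648 ^ 128 = 61520

61520


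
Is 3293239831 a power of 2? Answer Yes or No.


0b11000100010010101101101000010111. Multiple bits set => No

No


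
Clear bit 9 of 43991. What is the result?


43991 & ~(1 << 9) = 43479

43479


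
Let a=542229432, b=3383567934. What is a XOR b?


542229432 ^ 3383567934 = 3925665158

3925665158


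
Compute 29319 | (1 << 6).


29319 | (1 << 6) = 29319 | 64 = 29383

29383


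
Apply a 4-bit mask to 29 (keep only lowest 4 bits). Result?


29 & 15 = 13

13


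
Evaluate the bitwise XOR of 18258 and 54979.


0b100011101010010 ^ 0b1101011011000011 = 0b1001000110010001 = 37265

37265


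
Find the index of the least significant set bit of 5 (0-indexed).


0b101. Lowest set bit at position 0

0


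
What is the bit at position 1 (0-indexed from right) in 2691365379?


0b10100000011010101111101000000011, position 1 = 1

1


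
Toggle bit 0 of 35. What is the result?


35 ^ (1 << 0) = 35 ^ 1 = 34

34


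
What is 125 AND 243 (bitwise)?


0b1111101 & 0b11110011 = 0b1110001 = 113

113


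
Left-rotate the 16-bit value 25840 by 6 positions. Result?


Rotate 0b110010011110000 left by 6 (16-bit) = 0b11110000011001 = 15385

15385


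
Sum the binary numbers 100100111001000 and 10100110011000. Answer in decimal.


100100111001000 + 10100110011000 = 111001101100000 = 29536

29536


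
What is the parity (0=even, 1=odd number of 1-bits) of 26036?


0b110010110110100 has 8 ones => parity 0

0


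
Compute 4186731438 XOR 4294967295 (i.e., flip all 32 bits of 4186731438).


4186731438 ^ 4294967295 = 108235857

108235857


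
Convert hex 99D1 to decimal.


99D1 hex = 39377 decimal

39377


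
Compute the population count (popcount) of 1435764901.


0b1010101100101000000100010100101 has 12 set bits

12


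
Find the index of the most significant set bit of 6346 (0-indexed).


0b1100011001010. Highest set bit at position 12

12


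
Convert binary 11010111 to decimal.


11010111 in decimal = 215

215


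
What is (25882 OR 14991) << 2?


Step 1: 25882 | 14991 = 32671
Step 2: 32671 << 2 = 130684

130684


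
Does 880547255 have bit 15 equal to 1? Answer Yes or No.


0b110100011111000001010110110111, bit 15 = 0. No

No


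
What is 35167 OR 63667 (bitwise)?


0b1000100101011111 | 0b1111100010110011 = 0b1111100111111111 = 63999

63999


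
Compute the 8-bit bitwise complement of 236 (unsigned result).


~0b11101100 = 0b10011 = 19 (8-bit unsigned)

19


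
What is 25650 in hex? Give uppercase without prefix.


25650 = 6432 hex

6432


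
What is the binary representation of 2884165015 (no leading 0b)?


2884165015 = 10101011111010001101110110010111 in binary

10101011111010001101110110010111


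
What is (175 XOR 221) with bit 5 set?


Step 1: 175 ^ 221 = 114
Step 2: 114 | (1 << 5) = 114 | 32 = 114

114


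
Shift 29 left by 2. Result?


0b11101 << 2 = 0b1110100 = 116

116


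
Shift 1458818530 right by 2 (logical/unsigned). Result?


0b1010110111100111100110111100010 >> 2 = 0b10101101111001111001101111000 = 364704632

364704632


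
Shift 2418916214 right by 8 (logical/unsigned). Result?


0b10010000001011011011101101110110 >> 8 = 0b100100000010110110111011 = 9448891

9448891


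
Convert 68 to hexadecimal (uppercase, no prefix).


68 = 44 hex

44


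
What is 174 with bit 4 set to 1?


174 | (1 << 4) = 174 | 16 = 190

190


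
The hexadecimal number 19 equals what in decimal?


19 hex = 25 decimal

25


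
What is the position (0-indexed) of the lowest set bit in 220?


0b11011100. Lowest set bit at position 2

2


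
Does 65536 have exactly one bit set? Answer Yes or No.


0b10000000000000000. Only one bit set => Yes

Yes


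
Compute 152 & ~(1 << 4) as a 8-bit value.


152 & ~(1 << 4) = 136

136


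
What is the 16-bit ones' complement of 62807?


62807 ^ 65535 = 2728

2728


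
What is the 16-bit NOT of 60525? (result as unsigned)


~0b1110110001101101 = 0b1001110010010 = 5010 (16-bit unsigned)

5010


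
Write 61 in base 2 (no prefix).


61 = 111101 in binary

111101


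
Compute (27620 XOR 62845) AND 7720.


Step 1: 27620 ^ 62845 = 40601
Step 2: 40601 & 7720 = 7688

7688


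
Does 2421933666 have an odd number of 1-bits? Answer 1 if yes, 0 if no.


0b10010000010110111100011001100010 has 14 ones => parity 0

0


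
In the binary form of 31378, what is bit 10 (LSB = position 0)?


0b111101010010010, position 10 = 0

0


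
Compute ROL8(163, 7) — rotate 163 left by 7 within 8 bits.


Rotate 0b10100011 left by 7 (8-bit) = 0b11010001 = 209

209


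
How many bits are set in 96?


0b1100000 has 2 set bits

2


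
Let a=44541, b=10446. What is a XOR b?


44541 ^ 10446 = 34099

34099


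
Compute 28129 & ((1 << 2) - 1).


28129 & 3 = 1

1


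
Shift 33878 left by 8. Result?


0b1000010001010110 << 8 = 0b100001000101011000000000 = 8672768

8672768
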